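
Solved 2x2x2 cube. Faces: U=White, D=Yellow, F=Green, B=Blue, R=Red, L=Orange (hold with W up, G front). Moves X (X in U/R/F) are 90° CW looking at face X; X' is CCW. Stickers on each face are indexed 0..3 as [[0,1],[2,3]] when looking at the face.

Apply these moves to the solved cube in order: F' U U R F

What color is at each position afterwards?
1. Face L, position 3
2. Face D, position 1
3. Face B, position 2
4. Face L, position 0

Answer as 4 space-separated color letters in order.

Answer: B Y R Y

Derivation:
After move 1 (F'): F=GGGG U=WWRR R=YRYR D=OOYY L=OWOW
After move 2 (U): U=RWRW F=YRGG R=BBYR B=OWBB L=GGOW
After move 3 (U): U=RRWW F=BBGG R=OWYR B=GGBB L=YROW
After move 4 (R): R=YORW U=RBWG F=BOGY D=OBYG B=WGRB
After move 5 (F): F=GBYO U=RBWR R=WOGW D=RYYG L=YOOB
Query 1: L[3] = B
Query 2: D[1] = Y
Query 3: B[2] = R
Query 4: L[0] = Y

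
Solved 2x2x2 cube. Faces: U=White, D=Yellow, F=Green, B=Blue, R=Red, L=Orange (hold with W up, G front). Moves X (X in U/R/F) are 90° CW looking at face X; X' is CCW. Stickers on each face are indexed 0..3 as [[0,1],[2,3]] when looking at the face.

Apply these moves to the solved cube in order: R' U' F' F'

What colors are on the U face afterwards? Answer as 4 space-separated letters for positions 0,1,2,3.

After move 1 (R'): R=RRRR U=WBWB F=GWGW D=YGYG B=YBYB
After move 2 (U'): U=BBWW F=OOGW R=GWRR B=RRYB L=YBOO
After move 3 (F'): F=OWOG U=BBGR R=GWYR D=BOYG L=YWOW
After move 4 (F'): F=WGOO U=BBGY R=OWBR D=WWYG L=YROG
Query: U face = BBGY

Answer: B B G Y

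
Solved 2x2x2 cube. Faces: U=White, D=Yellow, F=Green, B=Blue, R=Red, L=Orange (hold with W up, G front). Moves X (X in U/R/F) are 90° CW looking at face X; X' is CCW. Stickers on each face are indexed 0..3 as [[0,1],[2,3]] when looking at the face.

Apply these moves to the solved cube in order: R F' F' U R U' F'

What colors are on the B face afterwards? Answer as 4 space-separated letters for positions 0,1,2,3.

After move 1 (R): R=RRRR U=WGWG F=GYGY D=YBYB B=WBWB
After move 2 (F'): F=YYGG U=WGRR R=BRYR D=OOYB L=OGOW
After move 3 (F'): F=YGYG U=WGBY R=OROR D=GWYB L=OROR
After move 4 (U): U=BWYG F=ORYG R=WBOR B=ORWB L=YGOR
After move 5 (R): R=OWRB U=BRYG F=OWYB D=GWYO B=GRWB
After move 6 (U'): U=RGBY F=YGYB R=OWRB B=OWWB L=GROR
After move 7 (F'): F=GBYY U=RGOR R=WWGB D=RRYO L=GYOB
Query: B face = OWWB

Answer: O W W B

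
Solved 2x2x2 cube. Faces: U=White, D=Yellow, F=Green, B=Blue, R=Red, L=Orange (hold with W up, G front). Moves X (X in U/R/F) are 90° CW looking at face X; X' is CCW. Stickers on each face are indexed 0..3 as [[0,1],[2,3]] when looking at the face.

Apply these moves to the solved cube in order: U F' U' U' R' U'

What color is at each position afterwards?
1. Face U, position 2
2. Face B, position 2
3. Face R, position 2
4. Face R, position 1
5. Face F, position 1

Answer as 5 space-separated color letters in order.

Answer: R O G B B

Derivation:
After move 1 (U): U=WWWW F=RRGG R=BBRR B=OOBB L=GGOO
After move 2 (F'): F=RGRG U=WWBR R=YBYR D=GOYY L=GWOW
After move 3 (U'): U=WRWB F=GWRG R=RGYR B=YBBB L=OOOW
After move 4 (U'): U=RBWW F=OORG R=GWYR B=RGBB L=YBOW
After move 5 (R'): R=WRGY U=RBWR F=OBRW D=GOYG B=YGOB
After move 6 (U'): U=BRRW F=YBRW R=OBGY B=WROB L=YGOW
Query 1: U[2] = R
Query 2: B[2] = O
Query 3: R[2] = G
Query 4: R[1] = B
Query 5: F[1] = B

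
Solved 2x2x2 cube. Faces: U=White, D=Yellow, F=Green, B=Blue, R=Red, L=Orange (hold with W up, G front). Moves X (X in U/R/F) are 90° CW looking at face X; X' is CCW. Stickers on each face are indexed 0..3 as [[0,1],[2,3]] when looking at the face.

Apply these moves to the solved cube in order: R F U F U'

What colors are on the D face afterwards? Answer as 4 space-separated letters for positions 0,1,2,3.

After move 1 (R): R=RRRR U=WGWG F=GYGY D=YBYB B=WBWB
After move 2 (F): F=GGYY U=WGOO R=WRGR D=RRYB L=OYOB
After move 3 (U): U=OWOG F=WRYY R=WBGR B=OYWB L=GGOB
After move 4 (F): F=YWYR U=OWBG R=OBGR D=GWYB L=GROR
After move 5 (U'): U=WGOB F=GRYR R=YWGR B=OBWB L=OYOR
Query: D face = GWYB

Answer: G W Y B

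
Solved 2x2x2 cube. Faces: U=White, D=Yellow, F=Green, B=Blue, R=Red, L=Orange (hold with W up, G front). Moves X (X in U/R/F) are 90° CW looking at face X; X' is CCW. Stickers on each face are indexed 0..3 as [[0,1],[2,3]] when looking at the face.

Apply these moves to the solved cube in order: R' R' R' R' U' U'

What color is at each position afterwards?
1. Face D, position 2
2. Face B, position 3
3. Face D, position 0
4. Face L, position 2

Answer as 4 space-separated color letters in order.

After move 1 (R'): R=RRRR U=WBWB F=GWGW D=YGYG B=YBYB
After move 2 (R'): R=RRRR U=WYWY F=GBGB D=YWYW B=GBGB
After move 3 (R'): R=RRRR U=WGWG F=GYGY D=YBYB B=WBWB
After move 4 (R'): R=RRRR U=WWWW F=GGGG D=YYYY B=BBBB
After move 5 (U'): U=WWWW F=OOGG R=GGRR B=RRBB L=BBOO
After move 6 (U'): U=WWWW F=BBGG R=OORR B=GGBB L=RROO
Query 1: D[2] = Y
Query 2: B[3] = B
Query 3: D[0] = Y
Query 4: L[2] = O

Answer: Y B Y O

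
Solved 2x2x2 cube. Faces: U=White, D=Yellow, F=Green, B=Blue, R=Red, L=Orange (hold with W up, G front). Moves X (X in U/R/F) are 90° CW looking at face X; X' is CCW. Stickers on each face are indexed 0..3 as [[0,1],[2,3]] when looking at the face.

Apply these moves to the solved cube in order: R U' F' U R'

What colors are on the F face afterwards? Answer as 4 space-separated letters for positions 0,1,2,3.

After move 1 (R): R=RRRR U=WGWG F=GYGY D=YBYB B=WBWB
After move 2 (U'): U=GGWW F=OOGY R=GYRR B=RRWB L=WBOO
After move 3 (F'): F=OYOG U=GGGR R=BYYR D=BOYB L=WWOW
After move 4 (U): U=GGRG F=BYOG R=RRYR B=WWWB L=OYOW
After move 5 (R'): R=RRRY U=GWRW F=BGOG D=BYYG B=BWOB
Query: F face = BGOG

Answer: B G O G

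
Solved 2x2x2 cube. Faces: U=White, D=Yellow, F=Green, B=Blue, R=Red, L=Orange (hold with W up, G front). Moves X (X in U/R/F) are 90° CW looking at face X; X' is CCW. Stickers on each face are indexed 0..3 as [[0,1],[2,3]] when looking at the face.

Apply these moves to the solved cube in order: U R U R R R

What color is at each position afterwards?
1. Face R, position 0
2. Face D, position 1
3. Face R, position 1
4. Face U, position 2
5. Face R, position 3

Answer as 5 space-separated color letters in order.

Answer: O B B G R

Derivation:
After move 1 (U): U=WWWW F=RRGG R=BBRR B=OOBB L=GGOO
After move 2 (R): R=RBRB U=WRWG F=RYGY D=YBYO B=WOWB
After move 3 (U): U=WWGR F=RBGY R=WORB B=GGWB L=RYOO
After move 4 (R): R=RWBO U=WBGY F=RBGO D=YWYG B=RGWB
After move 5 (R): R=BROW U=WBGO F=RWGG D=YWYR B=YGBB
After move 6 (R): R=OBWR U=WWGG F=RWGR D=YBYY B=OGBB
Query 1: R[0] = O
Query 2: D[1] = B
Query 3: R[1] = B
Query 4: U[2] = G
Query 5: R[3] = R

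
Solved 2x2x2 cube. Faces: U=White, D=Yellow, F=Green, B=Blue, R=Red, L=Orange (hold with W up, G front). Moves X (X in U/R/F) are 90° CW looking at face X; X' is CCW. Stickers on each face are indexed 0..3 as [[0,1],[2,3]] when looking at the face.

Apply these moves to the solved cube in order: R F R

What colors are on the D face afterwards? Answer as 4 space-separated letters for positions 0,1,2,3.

After move 1 (R): R=RRRR U=WGWG F=GYGY D=YBYB B=WBWB
After move 2 (F): F=GGYY U=WGOO R=WRGR D=RRYB L=OYOB
After move 3 (R): R=GWRR U=WGOY F=GRYB D=RWYW B=OBGB
Query: D face = RWYW

Answer: R W Y W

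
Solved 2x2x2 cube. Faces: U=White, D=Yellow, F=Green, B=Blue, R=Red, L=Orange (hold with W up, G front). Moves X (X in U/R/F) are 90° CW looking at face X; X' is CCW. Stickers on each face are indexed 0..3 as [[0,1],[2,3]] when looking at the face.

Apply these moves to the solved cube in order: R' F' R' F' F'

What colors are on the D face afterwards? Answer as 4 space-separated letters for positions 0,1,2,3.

Answer: Y R Y G

Derivation:
After move 1 (R'): R=RRRR U=WBWB F=GWGW D=YGYG B=YBYB
After move 2 (F'): F=WWGG U=WBRR R=GRYR D=OOYG L=OBOW
After move 3 (R'): R=RRGY U=WYRY F=WBGR D=OWYG B=GBOB
After move 4 (F'): F=BRWG U=WYRG R=WROY D=BWYG L=OYOR
After move 5 (F'): F=RGBW U=WYWO R=WRBY D=YRYG L=OGOR
Query: D face = YRYG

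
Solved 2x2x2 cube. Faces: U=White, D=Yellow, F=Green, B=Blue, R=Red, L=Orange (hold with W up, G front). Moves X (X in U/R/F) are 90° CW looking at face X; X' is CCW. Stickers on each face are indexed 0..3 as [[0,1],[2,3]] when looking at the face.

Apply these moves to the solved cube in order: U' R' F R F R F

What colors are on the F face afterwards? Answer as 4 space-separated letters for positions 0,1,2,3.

After move 1 (U'): U=WWWW F=OOGG R=GGRR B=RRBB L=BBOO
After move 2 (R'): R=GRGR U=WBWR F=OWGW D=YOYG B=YRYB
After move 3 (F): F=GOWW U=WBOB R=WRRR D=GGYG L=BYOO
After move 4 (R): R=RWRR U=WOOW F=GGWG D=GYYY B=BRBB
After move 5 (F): F=WGGG U=WOOY R=OWWR D=RRYY L=BGOY
After move 6 (R): R=WORW U=WGOG F=WRGY D=RBYB B=YROB
After move 7 (F): F=GWYR U=WGYG R=OOGW D=RWYB L=BROB
Query: F face = GWYR

Answer: G W Y R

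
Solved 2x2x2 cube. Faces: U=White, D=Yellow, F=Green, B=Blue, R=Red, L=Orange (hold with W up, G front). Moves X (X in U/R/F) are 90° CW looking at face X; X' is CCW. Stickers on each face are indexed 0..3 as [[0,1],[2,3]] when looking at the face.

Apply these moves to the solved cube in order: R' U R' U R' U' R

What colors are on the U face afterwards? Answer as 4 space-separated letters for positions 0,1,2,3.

After move 1 (R'): R=RRRR U=WBWB F=GWGW D=YGYG B=YBYB
After move 2 (U): U=WWBB F=RRGW R=YBRR B=OOYB L=GWOO
After move 3 (R'): R=BRYR U=WYBO F=RWGB D=YRYW B=GOGB
After move 4 (U): U=BWOY F=BRGB R=GOYR B=GWGB L=RWOO
After move 5 (R'): R=ORGY U=BGOG F=BWGY D=YRYB B=WWRB
After move 6 (U'): U=GGBO F=RWGY R=BWGY B=ORRB L=WWOO
After move 7 (R): R=GBYW U=GWBY F=RRGB D=YRYO B=ORGB
Query: U face = GWBY

Answer: G W B Y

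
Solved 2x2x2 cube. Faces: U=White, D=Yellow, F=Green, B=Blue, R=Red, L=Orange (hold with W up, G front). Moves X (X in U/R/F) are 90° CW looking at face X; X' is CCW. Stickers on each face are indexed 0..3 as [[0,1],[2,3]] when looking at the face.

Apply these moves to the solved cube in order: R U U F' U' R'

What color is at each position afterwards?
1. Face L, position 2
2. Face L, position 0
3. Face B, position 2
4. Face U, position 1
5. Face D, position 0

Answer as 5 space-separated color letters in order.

Answer: O G O W R

Derivation:
After move 1 (R): R=RRRR U=WGWG F=GYGY D=YBYB B=WBWB
After move 2 (U): U=WWGG F=RRGY R=WBRR B=OOWB L=GYOO
After move 3 (U): U=GWGW F=WBGY R=OORR B=GYWB L=RROO
After move 4 (F'): F=BYWG U=GWOR R=BOYR D=ROYB L=RWOG
After move 5 (U'): U=WRGO F=RWWG R=BYYR B=BOWB L=GYOG
After move 6 (R'): R=YRBY U=WWGB F=RRWO D=RWYG B=BOOB
Query 1: L[2] = O
Query 2: L[0] = G
Query 3: B[2] = O
Query 4: U[1] = W
Query 5: D[0] = R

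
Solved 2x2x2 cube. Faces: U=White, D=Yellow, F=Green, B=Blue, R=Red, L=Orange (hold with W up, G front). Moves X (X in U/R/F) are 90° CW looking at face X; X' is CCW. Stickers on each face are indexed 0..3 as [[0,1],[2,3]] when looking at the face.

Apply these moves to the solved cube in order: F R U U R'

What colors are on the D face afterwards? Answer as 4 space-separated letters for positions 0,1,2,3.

After move 1 (F): F=GGGG U=WWOO R=WRWR D=RRYY L=OYOY
After move 2 (R): R=WWRR U=WGOG F=GRGY D=RBYB B=OBWB
After move 3 (U): U=OWGG F=WWGY R=OBRR B=OYWB L=GROY
After move 4 (U): U=GOGW F=OBGY R=OYRR B=GRWB L=WWOY
After move 5 (R'): R=YROR U=GWGG F=OOGW D=RBYY B=BRBB
Query: D face = RBYY

Answer: R B Y Y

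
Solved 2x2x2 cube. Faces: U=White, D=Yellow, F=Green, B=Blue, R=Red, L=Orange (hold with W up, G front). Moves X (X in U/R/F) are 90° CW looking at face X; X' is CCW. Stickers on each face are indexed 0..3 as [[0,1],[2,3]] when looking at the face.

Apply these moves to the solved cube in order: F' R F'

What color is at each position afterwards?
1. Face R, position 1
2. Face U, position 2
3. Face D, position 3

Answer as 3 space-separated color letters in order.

After move 1 (F'): F=GGGG U=WWRR R=YRYR D=OOYY L=OWOW
After move 2 (R): R=YYRR U=WGRG F=GOGY D=OBYB B=RBWB
After move 3 (F'): F=OYGG U=WGYR R=BYOR D=WWYB L=OGOR
Query 1: R[1] = Y
Query 2: U[2] = Y
Query 3: D[3] = B

Answer: Y Y B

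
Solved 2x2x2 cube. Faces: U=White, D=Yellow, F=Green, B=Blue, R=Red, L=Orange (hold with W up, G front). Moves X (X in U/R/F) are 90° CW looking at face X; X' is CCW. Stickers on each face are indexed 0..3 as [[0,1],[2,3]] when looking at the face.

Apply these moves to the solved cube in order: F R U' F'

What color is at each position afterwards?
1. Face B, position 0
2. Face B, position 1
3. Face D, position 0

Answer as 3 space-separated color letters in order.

Answer: W W B

Derivation:
After move 1 (F): F=GGGG U=WWOO R=WRWR D=RRYY L=OYOY
After move 2 (R): R=WWRR U=WGOG F=GRGY D=RBYB B=OBWB
After move 3 (U'): U=GGWO F=OYGY R=GRRR B=WWWB L=OBOY
After move 4 (F'): F=YYOG U=GGGR R=BRRR D=BYYB L=OOOW
Query 1: B[0] = W
Query 2: B[1] = W
Query 3: D[0] = B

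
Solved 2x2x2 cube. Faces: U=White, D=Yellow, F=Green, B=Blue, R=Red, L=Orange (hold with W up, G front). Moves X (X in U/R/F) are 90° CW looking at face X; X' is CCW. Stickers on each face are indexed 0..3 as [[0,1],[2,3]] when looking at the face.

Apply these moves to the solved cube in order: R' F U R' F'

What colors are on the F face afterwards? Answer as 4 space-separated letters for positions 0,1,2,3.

After move 1 (R'): R=RRRR U=WBWB F=GWGW D=YGYG B=YBYB
After move 2 (F): F=GGWW U=WBOO R=WRBR D=RRYG L=OYOG
After move 3 (U): U=OWOB F=WRWW R=YBBR B=OYYB L=GGOG
After move 4 (R'): R=BRYB U=OYOO F=WWWB D=RRYW B=GYRB
After move 5 (F'): F=WBWW U=OYBY R=RRRB D=GGYW L=GOOO
Query: F face = WBWW

Answer: W B W W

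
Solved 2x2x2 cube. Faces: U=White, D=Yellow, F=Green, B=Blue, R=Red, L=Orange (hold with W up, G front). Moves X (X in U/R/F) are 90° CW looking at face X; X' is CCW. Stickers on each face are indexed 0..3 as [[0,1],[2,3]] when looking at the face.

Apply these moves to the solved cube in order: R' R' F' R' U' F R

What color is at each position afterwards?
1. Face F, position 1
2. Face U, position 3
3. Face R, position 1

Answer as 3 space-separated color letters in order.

After move 1 (R'): R=RRRR U=WBWB F=GWGW D=YGYG B=YBYB
After move 2 (R'): R=RRRR U=WYWY F=GBGB D=YWYW B=GBGB
After move 3 (F'): F=BBGG U=WYRR R=WRYR D=OOYW L=OYOW
After move 4 (R'): R=RRWY U=WGRG F=BYGR D=OBYG B=WBOB
After move 5 (U'): U=GGWR F=OYGR R=BYWY B=RROB L=WBOW
After move 6 (F): F=GORY U=GGWB R=WYRY D=WBYG L=WOOB
After move 7 (R): R=RWYY U=GOWY F=GBRG D=WOYR B=BRGB
Query 1: F[1] = B
Query 2: U[3] = Y
Query 3: R[1] = W

Answer: B Y W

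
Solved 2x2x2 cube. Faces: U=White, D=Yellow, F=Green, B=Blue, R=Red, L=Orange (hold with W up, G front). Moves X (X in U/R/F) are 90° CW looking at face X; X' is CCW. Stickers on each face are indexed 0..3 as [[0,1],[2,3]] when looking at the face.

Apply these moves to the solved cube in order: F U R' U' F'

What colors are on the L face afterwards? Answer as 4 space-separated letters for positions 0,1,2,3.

After move 1 (F): F=GGGG U=WWOO R=WRWR D=RRYY L=OYOY
After move 2 (U): U=OWOW F=WRGG R=BBWR B=OYBB L=GGOY
After move 3 (R'): R=BRBW U=OBOO F=WWGW D=RRYG B=YYRB
After move 4 (U'): U=BOOO F=GGGW R=WWBW B=BRRB L=YYOY
After move 5 (F'): F=GWGG U=BOWB R=RWRW D=YYYG L=YOOO
Query: L face = YOOO

Answer: Y O O O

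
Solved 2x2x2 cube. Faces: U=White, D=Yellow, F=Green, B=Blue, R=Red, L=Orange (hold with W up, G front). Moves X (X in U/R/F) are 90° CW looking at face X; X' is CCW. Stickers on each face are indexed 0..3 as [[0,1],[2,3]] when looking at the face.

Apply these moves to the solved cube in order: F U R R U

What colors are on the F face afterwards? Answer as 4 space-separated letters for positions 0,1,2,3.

After move 1 (F): F=GGGG U=WWOO R=WRWR D=RRYY L=OYOY
After move 2 (U): U=OWOW F=WRGG R=BBWR B=OYBB L=GGOY
After move 3 (R): R=WBRB U=OROG F=WRGY D=RBYO B=WYWB
After move 4 (R): R=RWBB U=OROY F=WBGO D=RWYW B=GYRB
After move 5 (U): U=OOYR F=RWGO R=GYBB B=GGRB L=WBOY
Query: F face = RWGO

Answer: R W G O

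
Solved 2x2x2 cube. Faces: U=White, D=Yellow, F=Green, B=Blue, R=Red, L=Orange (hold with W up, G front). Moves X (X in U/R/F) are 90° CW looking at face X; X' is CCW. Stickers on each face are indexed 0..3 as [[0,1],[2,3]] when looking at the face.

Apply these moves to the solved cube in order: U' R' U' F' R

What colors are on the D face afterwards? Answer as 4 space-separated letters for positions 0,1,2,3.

After move 1 (U'): U=WWWW F=OOGG R=GGRR B=RRBB L=BBOO
After move 2 (R'): R=GRGR U=WBWR F=OWGW D=YOYG B=YRYB
After move 3 (U'): U=BRWW F=BBGW R=OWGR B=GRYB L=YROO
After move 4 (F'): F=BWBG U=BROG R=OWYR D=ROYG L=YWOW
After move 5 (R): R=YORW U=BWOG F=BOBG D=RYYG B=GRRB
Query: D face = RYYG

Answer: R Y Y G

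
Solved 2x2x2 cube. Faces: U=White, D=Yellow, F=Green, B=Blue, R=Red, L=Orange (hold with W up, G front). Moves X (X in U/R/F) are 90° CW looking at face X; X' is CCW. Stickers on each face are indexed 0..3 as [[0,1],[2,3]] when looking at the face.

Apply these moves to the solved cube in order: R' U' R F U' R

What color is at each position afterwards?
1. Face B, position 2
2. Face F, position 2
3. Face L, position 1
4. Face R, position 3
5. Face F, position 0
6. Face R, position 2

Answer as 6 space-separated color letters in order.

Answer: B G R O Y W

Derivation:
After move 1 (R'): R=RRRR U=WBWB F=GWGW D=YGYG B=YBYB
After move 2 (U'): U=BBWW F=OOGW R=GWRR B=RRYB L=YBOO
After move 3 (R): R=RGRW U=BOWW F=OGGG D=YYYR B=WRBB
After move 4 (F): F=GOGG U=BOOB R=WGWW D=RRYR L=YYOY
After move 5 (U'): U=OBBO F=YYGG R=GOWW B=WGBB L=WROY
After move 6 (R): R=WGWO U=OYBG F=YRGR D=RBYW B=OGBB
Query 1: B[2] = B
Query 2: F[2] = G
Query 3: L[1] = R
Query 4: R[3] = O
Query 5: F[0] = Y
Query 6: R[2] = W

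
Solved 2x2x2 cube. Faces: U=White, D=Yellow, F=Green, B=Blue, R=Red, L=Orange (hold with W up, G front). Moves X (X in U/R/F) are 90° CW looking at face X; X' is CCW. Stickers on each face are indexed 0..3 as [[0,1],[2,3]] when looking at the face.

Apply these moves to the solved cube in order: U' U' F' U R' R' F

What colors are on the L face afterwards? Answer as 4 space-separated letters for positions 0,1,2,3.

Answer: B R O W

Derivation:
After move 1 (U'): U=WWWW F=OOGG R=GGRR B=RRBB L=BBOO
After move 2 (U'): U=WWWW F=BBGG R=OORR B=GGBB L=RROO
After move 3 (F'): F=BGBG U=WWOR R=YOYR D=ROYY L=RWOW
After move 4 (U): U=OWRW F=YOBG R=GGYR B=RWBB L=BGOW
After move 5 (R'): R=GRGY U=OBRR F=YWBW D=ROYG B=YWOB
After move 6 (R'): R=RYGG U=OORY F=YBBR D=RWYW B=GWOB
After move 7 (F): F=BYRB U=OOWG R=RYYG D=GRYW L=BROW
Query: L face = BROW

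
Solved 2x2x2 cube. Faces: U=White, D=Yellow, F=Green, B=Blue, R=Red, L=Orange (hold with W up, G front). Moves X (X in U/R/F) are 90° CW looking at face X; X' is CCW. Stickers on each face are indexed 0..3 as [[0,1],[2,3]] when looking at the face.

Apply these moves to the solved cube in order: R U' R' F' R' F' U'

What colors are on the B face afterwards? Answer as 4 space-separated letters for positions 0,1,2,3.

After move 1 (R): R=RRRR U=WGWG F=GYGY D=YBYB B=WBWB
After move 2 (U'): U=GGWW F=OOGY R=GYRR B=RRWB L=WBOO
After move 3 (R'): R=YRGR U=GWWR F=OGGW D=YOYY B=BRBB
After move 4 (F'): F=GWOG U=GWYG R=ORYR D=BOYY L=WROW
After move 5 (R'): R=RROY U=GBYB F=GWOG D=BWYG B=YROB
After move 6 (F'): F=WGGO U=GBRO R=WRBY D=RWYG L=WBOY
After move 7 (U'): U=BOGR F=WBGO R=WGBY B=WROB L=YROY
Query: B face = WROB

Answer: W R O B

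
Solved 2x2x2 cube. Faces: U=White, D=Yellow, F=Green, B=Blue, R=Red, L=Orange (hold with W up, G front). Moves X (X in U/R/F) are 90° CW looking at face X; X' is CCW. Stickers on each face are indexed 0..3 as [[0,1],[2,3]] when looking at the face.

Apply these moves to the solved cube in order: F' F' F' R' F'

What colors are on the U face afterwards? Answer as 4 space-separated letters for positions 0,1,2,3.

After move 1 (F'): F=GGGG U=WWRR R=YRYR D=OOYY L=OWOW
After move 2 (F'): F=GGGG U=WWYY R=OROR D=WWYY L=OROR
After move 3 (F'): F=GGGG U=WWOO R=WRWR D=RRYY L=OYOY
After move 4 (R'): R=RRWW U=WBOB F=GWGO D=RGYG B=YBRB
After move 5 (F'): F=WOGG U=WBRW R=GRRW D=YYYG L=OBOO
Query: U face = WBRW

Answer: W B R W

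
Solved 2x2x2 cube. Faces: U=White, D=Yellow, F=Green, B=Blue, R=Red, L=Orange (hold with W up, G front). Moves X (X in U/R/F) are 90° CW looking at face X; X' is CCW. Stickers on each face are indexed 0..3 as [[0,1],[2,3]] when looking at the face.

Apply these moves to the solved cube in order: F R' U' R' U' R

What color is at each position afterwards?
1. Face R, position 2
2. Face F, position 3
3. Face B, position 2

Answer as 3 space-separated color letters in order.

Answer: W O R

Derivation:
After move 1 (F): F=GGGG U=WWOO R=WRWR D=RRYY L=OYOY
After move 2 (R'): R=RRWW U=WBOB F=GWGO D=RGYG B=YBRB
After move 3 (U'): U=BBWO F=OYGO R=GWWW B=RRRB L=YBOY
After move 4 (R'): R=WWGW U=BRWR F=OBGO D=RYYO B=GRGB
After move 5 (U'): U=RRBW F=YBGO R=OBGW B=WWGB L=GROY
After move 6 (R): R=GOWB U=RBBO F=YYGO D=RGYW B=WWRB
Query 1: R[2] = W
Query 2: F[3] = O
Query 3: B[2] = R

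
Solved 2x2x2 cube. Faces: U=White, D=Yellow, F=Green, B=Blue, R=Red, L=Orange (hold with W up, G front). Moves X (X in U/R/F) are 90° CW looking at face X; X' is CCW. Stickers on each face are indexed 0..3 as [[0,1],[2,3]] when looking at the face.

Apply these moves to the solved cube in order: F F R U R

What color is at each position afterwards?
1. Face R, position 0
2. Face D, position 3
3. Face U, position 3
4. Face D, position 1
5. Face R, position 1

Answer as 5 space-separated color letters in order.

Answer: R O Y W Y

Derivation:
After move 1 (F): F=GGGG U=WWOO R=WRWR D=RRYY L=OYOY
After move 2 (F): F=GGGG U=WWYY R=OROR D=WWYY L=OROR
After move 3 (R): R=OORR U=WGYG F=GWGY D=WBYB B=YBWB
After move 4 (U): U=YWGG F=OOGY R=YBRR B=ORWB L=GWOR
After move 5 (R): R=RYRB U=YOGY F=OBGB D=WWYO B=GRWB
Query 1: R[0] = R
Query 2: D[3] = O
Query 3: U[3] = Y
Query 4: D[1] = W
Query 5: R[1] = Y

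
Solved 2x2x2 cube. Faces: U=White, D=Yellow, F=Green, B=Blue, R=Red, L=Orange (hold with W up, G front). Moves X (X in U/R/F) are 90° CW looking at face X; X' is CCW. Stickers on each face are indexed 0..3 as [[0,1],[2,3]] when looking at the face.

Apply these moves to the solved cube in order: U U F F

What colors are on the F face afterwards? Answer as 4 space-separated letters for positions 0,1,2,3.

Answer: G G B B

Derivation:
After move 1 (U): U=WWWW F=RRGG R=BBRR B=OOBB L=GGOO
After move 2 (U): U=WWWW F=BBGG R=OORR B=GGBB L=RROO
After move 3 (F): F=GBGB U=WWOR R=WOWR D=ROYY L=RYOY
After move 4 (F): F=GGBB U=WWYY R=OORR D=WWYY L=RROO
Query: F face = GGBB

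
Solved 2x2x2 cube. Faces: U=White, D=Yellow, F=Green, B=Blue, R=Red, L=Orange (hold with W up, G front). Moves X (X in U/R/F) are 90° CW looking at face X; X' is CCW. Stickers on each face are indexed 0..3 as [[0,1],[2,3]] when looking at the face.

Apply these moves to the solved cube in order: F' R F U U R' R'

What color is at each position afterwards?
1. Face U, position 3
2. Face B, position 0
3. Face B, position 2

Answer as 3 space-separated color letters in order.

After move 1 (F'): F=GGGG U=WWRR R=YRYR D=OOYY L=OWOW
After move 2 (R): R=YYRR U=WGRG F=GOGY D=OBYB B=RBWB
After move 3 (F): F=GGYO U=WGWW R=RYGR D=RYYB L=OOOB
After move 4 (U): U=WWWG F=RYYO R=RBGR B=OOWB L=GGOB
After move 5 (U): U=WWGW F=RBYO R=OOGR B=GGWB L=RYOB
After move 6 (R'): R=OROG U=WWGG F=RWYW D=RBYO B=BGYB
After move 7 (R'): R=RGOO U=WYGB F=RWYG D=RWYW B=OGBB
Query 1: U[3] = B
Query 2: B[0] = O
Query 3: B[2] = B

Answer: B O B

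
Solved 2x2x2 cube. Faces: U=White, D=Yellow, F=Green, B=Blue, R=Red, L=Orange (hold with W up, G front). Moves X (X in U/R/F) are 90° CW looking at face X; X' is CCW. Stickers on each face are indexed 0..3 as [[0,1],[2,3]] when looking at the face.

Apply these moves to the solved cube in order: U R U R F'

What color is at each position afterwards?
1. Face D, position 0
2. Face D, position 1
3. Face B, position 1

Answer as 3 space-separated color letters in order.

Answer: Y O G

Derivation:
After move 1 (U): U=WWWW F=RRGG R=BBRR B=OOBB L=GGOO
After move 2 (R): R=RBRB U=WRWG F=RYGY D=YBYO B=WOWB
After move 3 (U): U=WWGR F=RBGY R=WORB B=GGWB L=RYOO
After move 4 (R): R=RWBO U=WBGY F=RBGO D=YWYG B=RGWB
After move 5 (F'): F=BORG U=WBRB R=WWYO D=YOYG L=RYOG
Query 1: D[0] = Y
Query 2: D[1] = O
Query 3: B[1] = G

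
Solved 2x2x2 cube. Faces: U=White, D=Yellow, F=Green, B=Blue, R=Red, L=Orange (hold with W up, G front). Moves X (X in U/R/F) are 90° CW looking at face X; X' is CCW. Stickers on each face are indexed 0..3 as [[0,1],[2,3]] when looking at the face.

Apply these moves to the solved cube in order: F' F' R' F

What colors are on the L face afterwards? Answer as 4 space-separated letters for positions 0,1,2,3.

Answer: O W O G

Derivation:
After move 1 (F'): F=GGGG U=WWRR R=YRYR D=OOYY L=OWOW
After move 2 (F'): F=GGGG U=WWYY R=OROR D=WWYY L=OROR
After move 3 (R'): R=RROO U=WBYB F=GWGY D=WGYG B=YBWB
After move 4 (F): F=GGYW U=WBRR R=YRBO D=ORYG L=OWOG
Query: L face = OWOG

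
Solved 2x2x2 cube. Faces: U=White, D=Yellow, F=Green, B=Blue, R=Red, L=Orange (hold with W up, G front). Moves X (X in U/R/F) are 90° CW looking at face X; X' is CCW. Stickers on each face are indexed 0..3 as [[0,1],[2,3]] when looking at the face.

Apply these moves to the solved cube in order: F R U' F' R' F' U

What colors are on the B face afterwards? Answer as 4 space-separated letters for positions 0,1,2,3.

After move 1 (F): F=GGGG U=WWOO R=WRWR D=RRYY L=OYOY
After move 2 (R): R=WWRR U=WGOG F=GRGY D=RBYB B=OBWB
After move 3 (U'): U=GGWO F=OYGY R=GRRR B=WWWB L=OBOY
After move 4 (F'): F=YYOG U=GGGR R=BRRR D=BYYB L=OOOW
After move 5 (R'): R=RRBR U=GWGW F=YGOR D=BYYG B=BWYB
After move 6 (F'): F=GRYO U=GWRB R=YRBR D=OWYG L=OWOG
After move 7 (U): U=RGBW F=YRYO R=BWBR B=OWYB L=GROG
Query: B face = OWYB

Answer: O W Y B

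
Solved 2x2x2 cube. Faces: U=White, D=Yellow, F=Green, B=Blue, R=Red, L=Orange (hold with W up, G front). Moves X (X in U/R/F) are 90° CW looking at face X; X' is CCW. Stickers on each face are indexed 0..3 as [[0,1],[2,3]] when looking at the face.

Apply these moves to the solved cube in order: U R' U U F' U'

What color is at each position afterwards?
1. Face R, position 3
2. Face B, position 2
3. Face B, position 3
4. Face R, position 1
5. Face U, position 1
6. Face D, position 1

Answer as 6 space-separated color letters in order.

After move 1 (U): U=WWWW F=RRGG R=BBRR B=OOBB L=GGOO
After move 2 (R'): R=BRBR U=WBWO F=RWGW D=YRYG B=YOYB
After move 3 (U): U=WWOB F=BRGW R=YOBR B=GGYB L=RWOO
After move 4 (U): U=OWBW F=YOGW R=GGBR B=RWYB L=BROO
After move 5 (F'): F=OWYG U=OWGB R=RGYR D=ROYG L=BWOB
After move 6 (U'): U=WBOG F=BWYG R=OWYR B=RGYB L=RWOB
Query 1: R[3] = R
Query 2: B[2] = Y
Query 3: B[3] = B
Query 4: R[1] = W
Query 5: U[1] = B
Query 6: D[1] = O

Answer: R Y B W B O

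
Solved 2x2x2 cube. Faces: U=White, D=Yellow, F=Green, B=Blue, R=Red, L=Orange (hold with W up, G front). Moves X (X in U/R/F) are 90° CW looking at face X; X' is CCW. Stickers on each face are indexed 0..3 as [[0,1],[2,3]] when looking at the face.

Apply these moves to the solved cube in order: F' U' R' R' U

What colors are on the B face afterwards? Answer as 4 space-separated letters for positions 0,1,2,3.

After move 1 (F'): F=GGGG U=WWRR R=YRYR D=OOYY L=OWOW
After move 2 (U'): U=WRWR F=OWGG R=GGYR B=YRBB L=BBOW
After move 3 (R'): R=GRGY U=WBWY F=ORGR D=OWYG B=YROB
After move 4 (R'): R=RYGG U=WOWY F=OBGY D=ORYR B=GRWB
After move 5 (U): U=WWYO F=RYGY R=GRGG B=BBWB L=OBOW
Query: B face = BBWB

Answer: B B W B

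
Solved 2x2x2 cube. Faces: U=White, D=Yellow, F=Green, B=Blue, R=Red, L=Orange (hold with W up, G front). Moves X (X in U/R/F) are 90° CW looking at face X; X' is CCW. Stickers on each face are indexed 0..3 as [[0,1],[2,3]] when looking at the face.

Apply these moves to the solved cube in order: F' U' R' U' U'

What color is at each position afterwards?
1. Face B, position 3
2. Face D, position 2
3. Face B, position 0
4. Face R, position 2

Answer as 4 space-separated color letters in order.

After move 1 (F'): F=GGGG U=WWRR R=YRYR D=OOYY L=OWOW
After move 2 (U'): U=WRWR F=OWGG R=GGYR B=YRBB L=BBOW
After move 3 (R'): R=GRGY U=WBWY F=ORGR D=OWYG B=YROB
After move 4 (U'): U=BYWW F=BBGR R=ORGY B=GROB L=YROW
After move 5 (U'): U=YWBW F=YRGR R=BBGY B=OROB L=GROW
Query 1: B[3] = B
Query 2: D[2] = Y
Query 3: B[0] = O
Query 4: R[2] = G

Answer: B Y O G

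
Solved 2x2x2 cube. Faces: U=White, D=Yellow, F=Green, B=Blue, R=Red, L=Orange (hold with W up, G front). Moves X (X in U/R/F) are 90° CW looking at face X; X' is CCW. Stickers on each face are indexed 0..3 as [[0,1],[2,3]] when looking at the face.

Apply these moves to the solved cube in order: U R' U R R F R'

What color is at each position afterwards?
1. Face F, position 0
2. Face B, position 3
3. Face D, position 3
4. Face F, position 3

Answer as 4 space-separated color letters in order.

Answer: G B Y W

Derivation:
After move 1 (U): U=WWWW F=RRGG R=BBRR B=OOBB L=GGOO
After move 2 (R'): R=BRBR U=WBWO F=RWGW D=YRYG B=YOYB
After move 3 (U): U=WWOB F=BRGW R=YOBR B=GGYB L=RWOO
After move 4 (R): R=BYRO U=WROW F=BRGG D=YYYG B=BGWB
After move 5 (R): R=RBOY U=WROG F=BYGG D=YWYB B=WGRB
After move 6 (F): F=GBGY U=WROW R=OBGY D=ORYB L=RYOW
After move 7 (R'): R=BYOG U=WROW F=GRGW D=OBYY B=BGRB
Query 1: F[0] = G
Query 2: B[3] = B
Query 3: D[3] = Y
Query 4: F[3] = W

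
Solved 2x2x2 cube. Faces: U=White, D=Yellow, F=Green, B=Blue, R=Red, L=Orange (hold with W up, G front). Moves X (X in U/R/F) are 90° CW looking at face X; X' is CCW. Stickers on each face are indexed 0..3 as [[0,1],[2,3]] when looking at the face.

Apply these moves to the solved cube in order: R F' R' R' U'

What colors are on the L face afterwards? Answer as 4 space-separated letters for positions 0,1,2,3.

Answer: G B O W

Derivation:
After move 1 (R): R=RRRR U=WGWG F=GYGY D=YBYB B=WBWB
After move 2 (F'): F=YYGG U=WGRR R=BRYR D=OOYB L=OGOW
After move 3 (R'): R=RRBY U=WWRW F=YGGR D=OYYG B=BBOB
After move 4 (R'): R=RYRB U=WORB F=YWGW D=OGYR B=GBYB
After move 5 (U'): U=OBWR F=OGGW R=YWRB B=RYYB L=GBOW
Query: L face = GBOW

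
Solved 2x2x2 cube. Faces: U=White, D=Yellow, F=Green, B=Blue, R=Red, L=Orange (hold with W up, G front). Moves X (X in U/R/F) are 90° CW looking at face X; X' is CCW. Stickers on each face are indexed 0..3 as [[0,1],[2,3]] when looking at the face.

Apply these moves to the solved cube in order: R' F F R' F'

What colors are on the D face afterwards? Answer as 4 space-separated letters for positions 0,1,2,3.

After move 1 (R'): R=RRRR U=WBWB F=GWGW D=YGYG B=YBYB
After move 2 (F): F=GGWW U=WBOO R=WRBR D=RRYG L=OYOG
After move 3 (F): F=WGWG U=WBGY R=OROR D=BWYG L=OROR
After move 4 (R'): R=RROO U=WYGY F=WBWY D=BGYG B=GBWB
After move 5 (F'): F=BYWW U=WYRO R=GRBO D=RRYG L=OYOG
Query: D face = RRYG

Answer: R R Y G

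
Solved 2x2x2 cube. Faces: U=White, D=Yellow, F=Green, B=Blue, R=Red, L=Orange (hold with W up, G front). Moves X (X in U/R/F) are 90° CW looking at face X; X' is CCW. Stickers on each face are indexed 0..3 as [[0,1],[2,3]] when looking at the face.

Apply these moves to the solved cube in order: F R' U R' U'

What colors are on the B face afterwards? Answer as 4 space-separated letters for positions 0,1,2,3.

Answer: B W G B

Derivation:
After move 1 (F): F=GGGG U=WWOO R=WRWR D=RRYY L=OYOY
After move 2 (R'): R=RRWW U=WBOB F=GWGO D=RGYG B=YBRB
After move 3 (U): U=OWBB F=RRGO R=YBWW B=OYRB L=GWOY
After move 4 (R'): R=BWYW U=ORBO F=RWGB D=RRYO B=GYGB
After move 5 (U'): U=ROOB F=GWGB R=RWYW B=BWGB L=GYOY
Query: B face = BWGB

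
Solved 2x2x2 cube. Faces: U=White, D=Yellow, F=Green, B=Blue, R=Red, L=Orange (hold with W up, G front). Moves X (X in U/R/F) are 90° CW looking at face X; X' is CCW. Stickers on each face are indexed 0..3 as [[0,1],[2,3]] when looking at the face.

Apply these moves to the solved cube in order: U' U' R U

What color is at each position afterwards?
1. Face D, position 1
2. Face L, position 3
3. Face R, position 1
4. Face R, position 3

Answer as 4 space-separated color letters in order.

Answer: B O G O

Derivation:
After move 1 (U'): U=WWWW F=OOGG R=GGRR B=RRBB L=BBOO
After move 2 (U'): U=WWWW F=BBGG R=OORR B=GGBB L=RROO
After move 3 (R): R=RORO U=WBWG F=BYGY D=YBYG B=WGWB
After move 4 (U): U=WWGB F=ROGY R=WGRO B=RRWB L=BYOO
Query 1: D[1] = B
Query 2: L[3] = O
Query 3: R[1] = G
Query 4: R[3] = O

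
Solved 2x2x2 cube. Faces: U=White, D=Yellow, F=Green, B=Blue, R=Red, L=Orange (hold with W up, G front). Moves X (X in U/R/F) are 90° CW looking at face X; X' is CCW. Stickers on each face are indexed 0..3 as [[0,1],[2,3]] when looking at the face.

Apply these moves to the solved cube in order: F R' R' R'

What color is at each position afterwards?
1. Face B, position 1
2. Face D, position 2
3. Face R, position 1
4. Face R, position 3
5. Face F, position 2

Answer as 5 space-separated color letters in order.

Answer: B Y W R G

Derivation:
After move 1 (F): F=GGGG U=WWOO R=WRWR D=RRYY L=OYOY
After move 2 (R'): R=RRWW U=WBOB F=GWGO D=RGYG B=YBRB
After move 3 (R'): R=RWRW U=WROY F=GBGB D=RWYO B=GBGB
After move 4 (R'): R=WWRR U=WGOG F=GRGY D=RBYB B=OBWB
Query 1: B[1] = B
Query 2: D[2] = Y
Query 3: R[1] = W
Query 4: R[3] = R
Query 5: F[2] = G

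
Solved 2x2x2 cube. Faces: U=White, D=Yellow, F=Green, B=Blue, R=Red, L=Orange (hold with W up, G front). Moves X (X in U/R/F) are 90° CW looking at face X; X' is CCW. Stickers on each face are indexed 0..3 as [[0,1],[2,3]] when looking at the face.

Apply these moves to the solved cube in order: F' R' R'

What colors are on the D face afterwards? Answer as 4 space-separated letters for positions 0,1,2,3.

Answer: O W Y R

Derivation:
After move 1 (F'): F=GGGG U=WWRR R=YRYR D=OOYY L=OWOW
After move 2 (R'): R=RRYY U=WBRB F=GWGR D=OGYG B=YBOB
After move 3 (R'): R=RYRY U=WORY F=GBGB D=OWYR B=GBGB
Query: D face = OWYR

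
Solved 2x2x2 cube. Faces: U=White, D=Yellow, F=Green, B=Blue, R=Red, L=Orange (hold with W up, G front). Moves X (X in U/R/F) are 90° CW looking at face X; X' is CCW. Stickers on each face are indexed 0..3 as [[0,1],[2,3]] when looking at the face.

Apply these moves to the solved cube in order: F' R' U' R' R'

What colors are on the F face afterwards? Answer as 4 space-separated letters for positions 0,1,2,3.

After move 1 (F'): F=GGGG U=WWRR R=YRYR D=OOYY L=OWOW
After move 2 (R'): R=RRYY U=WBRB F=GWGR D=OGYG B=YBOB
After move 3 (U'): U=BBWR F=OWGR R=GWYY B=RROB L=YBOW
After move 4 (R'): R=WYGY U=BOWR F=OBGR D=OWYR B=GRGB
After move 5 (R'): R=YYWG U=BGWG F=OOGR D=OBYR B=RRWB
Query: F face = OOGR

Answer: O O G R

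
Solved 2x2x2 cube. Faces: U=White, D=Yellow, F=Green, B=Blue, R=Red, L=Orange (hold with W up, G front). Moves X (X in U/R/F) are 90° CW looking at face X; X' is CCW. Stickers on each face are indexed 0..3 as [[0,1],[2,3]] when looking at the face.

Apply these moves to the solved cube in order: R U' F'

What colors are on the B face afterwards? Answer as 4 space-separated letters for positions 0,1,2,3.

Answer: R R W B

Derivation:
After move 1 (R): R=RRRR U=WGWG F=GYGY D=YBYB B=WBWB
After move 2 (U'): U=GGWW F=OOGY R=GYRR B=RRWB L=WBOO
After move 3 (F'): F=OYOG U=GGGR R=BYYR D=BOYB L=WWOW
Query: B face = RRWB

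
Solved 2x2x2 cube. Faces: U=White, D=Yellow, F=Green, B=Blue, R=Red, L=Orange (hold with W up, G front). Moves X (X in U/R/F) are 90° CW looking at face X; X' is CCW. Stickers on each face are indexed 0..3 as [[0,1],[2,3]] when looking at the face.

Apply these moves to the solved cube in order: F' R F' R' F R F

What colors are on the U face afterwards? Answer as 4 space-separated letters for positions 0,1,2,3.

Answer: W O Y W

Derivation:
After move 1 (F'): F=GGGG U=WWRR R=YRYR D=OOYY L=OWOW
After move 2 (R): R=YYRR U=WGRG F=GOGY D=OBYB B=RBWB
After move 3 (F'): F=OYGG U=WGYR R=BYOR D=WWYB L=OGOR
After move 4 (R'): R=YRBO U=WWYR F=OGGR D=WYYG B=BBWB
After move 5 (F): F=GORG U=WWRG R=YRRO D=BYYG L=OWOY
After move 6 (R): R=RYOR U=WORG F=GYRG D=BWYB B=GBWB
After move 7 (F): F=RGGY U=WOYW R=RYGR D=ORYB L=OBOW
Query: U face = WOYW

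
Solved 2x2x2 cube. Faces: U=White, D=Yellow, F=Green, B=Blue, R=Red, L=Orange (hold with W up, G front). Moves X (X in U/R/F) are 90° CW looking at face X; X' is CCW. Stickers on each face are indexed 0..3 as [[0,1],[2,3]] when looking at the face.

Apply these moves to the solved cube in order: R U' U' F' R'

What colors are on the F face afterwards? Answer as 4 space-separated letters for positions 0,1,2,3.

After move 1 (R): R=RRRR U=WGWG F=GYGY D=YBYB B=WBWB
After move 2 (U'): U=GGWW F=OOGY R=GYRR B=RRWB L=WBOO
After move 3 (U'): U=GWGW F=WBGY R=OORR B=GYWB L=RROO
After move 4 (F'): F=BYWG U=GWOR R=BOYR D=ROYB L=RWOG
After move 5 (R'): R=ORBY U=GWOG F=BWWR D=RYYG B=BYOB
Query: F face = BWWR

Answer: B W W R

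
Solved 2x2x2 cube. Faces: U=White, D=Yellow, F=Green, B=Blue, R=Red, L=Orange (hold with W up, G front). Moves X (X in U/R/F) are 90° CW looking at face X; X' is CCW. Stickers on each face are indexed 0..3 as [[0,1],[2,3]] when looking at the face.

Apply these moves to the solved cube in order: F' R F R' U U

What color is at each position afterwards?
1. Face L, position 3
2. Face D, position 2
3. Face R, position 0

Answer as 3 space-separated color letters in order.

Answer: B Y O

Derivation:
After move 1 (F'): F=GGGG U=WWRR R=YRYR D=OOYY L=OWOW
After move 2 (R): R=YYRR U=WGRG F=GOGY D=OBYB B=RBWB
After move 3 (F): F=GGYO U=WGWW R=RYGR D=RYYB L=OOOB
After move 4 (R'): R=YRRG U=WWWR F=GGYW D=RGYO B=BBYB
After move 5 (U): U=WWRW F=YRYW R=BBRG B=OOYB L=GGOB
After move 6 (U): U=RWWW F=BBYW R=OORG B=GGYB L=YROB
Query 1: L[3] = B
Query 2: D[2] = Y
Query 3: R[0] = O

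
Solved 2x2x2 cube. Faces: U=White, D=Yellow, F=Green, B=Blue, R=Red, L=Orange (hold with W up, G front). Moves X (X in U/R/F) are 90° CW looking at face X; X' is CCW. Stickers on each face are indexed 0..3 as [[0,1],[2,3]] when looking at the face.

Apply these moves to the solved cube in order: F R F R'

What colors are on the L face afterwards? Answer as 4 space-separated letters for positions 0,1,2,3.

Answer: O R O B

Derivation:
After move 1 (F): F=GGGG U=WWOO R=WRWR D=RRYY L=OYOY
After move 2 (R): R=WWRR U=WGOG F=GRGY D=RBYB B=OBWB
After move 3 (F): F=GGYR U=WGYY R=OWGR D=RWYB L=OROB
After move 4 (R'): R=WROG U=WWYO F=GGYY D=RGYR B=BBWB
Query: L face = OROB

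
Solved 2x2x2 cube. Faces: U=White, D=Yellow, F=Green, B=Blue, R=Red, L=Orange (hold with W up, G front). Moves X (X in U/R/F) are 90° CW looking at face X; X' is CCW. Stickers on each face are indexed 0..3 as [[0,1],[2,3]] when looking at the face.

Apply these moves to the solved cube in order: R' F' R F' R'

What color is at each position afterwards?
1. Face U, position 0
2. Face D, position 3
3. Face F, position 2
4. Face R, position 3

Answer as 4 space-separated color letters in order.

After move 1 (R'): R=RRRR U=WBWB F=GWGW D=YGYG B=YBYB
After move 2 (F'): F=WWGG U=WBRR R=GRYR D=OOYG L=OBOW
After move 3 (R): R=YGRR U=WWRG F=WOGG D=OYYY B=RBBB
After move 4 (F'): F=OGWG U=WWYR R=YGOR D=BWYY L=OGOR
After move 5 (R'): R=GRYO U=WBYR F=OWWR D=BGYG B=YBWB
Query 1: U[0] = W
Query 2: D[3] = G
Query 3: F[2] = W
Query 4: R[3] = O

Answer: W G W O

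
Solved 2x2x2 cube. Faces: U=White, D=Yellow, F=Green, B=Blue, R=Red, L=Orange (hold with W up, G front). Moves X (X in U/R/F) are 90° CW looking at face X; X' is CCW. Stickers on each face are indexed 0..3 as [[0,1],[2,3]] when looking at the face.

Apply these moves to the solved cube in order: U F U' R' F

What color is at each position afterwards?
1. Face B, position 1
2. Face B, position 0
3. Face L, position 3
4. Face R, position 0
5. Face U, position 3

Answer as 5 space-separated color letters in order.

After move 1 (U): U=WWWW F=RRGG R=BBRR B=OOBB L=GGOO
After move 2 (F): F=GRGR U=WWOG R=WBWR D=RBYY L=GYOY
After move 3 (U'): U=WGWO F=GYGR R=GRWR B=WBBB L=OOOY
After move 4 (R'): R=RRGW U=WBWW F=GGGO D=RYYR B=YBBB
After move 5 (F): F=GGOG U=WBYO R=WRWW D=GRYR L=OROY
Query 1: B[1] = B
Query 2: B[0] = Y
Query 3: L[3] = Y
Query 4: R[0] = W
Query 5: U[3] = O

Answer: B Y Y W O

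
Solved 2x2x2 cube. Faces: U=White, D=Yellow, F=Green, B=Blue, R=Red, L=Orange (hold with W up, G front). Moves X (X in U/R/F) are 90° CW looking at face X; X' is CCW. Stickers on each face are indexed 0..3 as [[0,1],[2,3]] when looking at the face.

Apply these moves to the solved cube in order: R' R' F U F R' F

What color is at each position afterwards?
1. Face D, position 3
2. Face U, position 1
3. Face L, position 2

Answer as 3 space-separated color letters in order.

After move 1 (R'): R=RRRR U=WBWB F=GWGW D=YGYG B=YBYB
After move 2 (R'): R=RRRR U=WYWY F=GBGB D=YWYW B=GBGB
After move 3 (F): F=GGBB U=WYOO R=WRYR D=RRYW L=OYOW
After move 4 (U): U=OWOY F=WRBB R=GBYR B=OYGB L=GGOW
After move 5 (F): F=BWBR U=OWWG R=OBYR D=YGYW L=GROR
After move 6 (R'): R=BROY U=OGWO F=BWBG D=YWYR B=WYGB
After move 7 (F): F=BBGW U=OGRR R=WROY D=OBYR L=GYOW
Query 1: D[3] = R
Query 2: U[1] = G
Query 3: L[2] = O

Answer: R G O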